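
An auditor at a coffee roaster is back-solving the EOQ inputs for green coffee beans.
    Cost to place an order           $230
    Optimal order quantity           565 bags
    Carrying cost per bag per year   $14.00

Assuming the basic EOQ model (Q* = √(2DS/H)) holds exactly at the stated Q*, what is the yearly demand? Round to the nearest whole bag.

EOQ relation: Q² = 2DS/H, so rearrange for the unknown.
D = Q²H / (2S) = 565² × 14 / (2 × 230) = 9,715.54

9,716 bags per year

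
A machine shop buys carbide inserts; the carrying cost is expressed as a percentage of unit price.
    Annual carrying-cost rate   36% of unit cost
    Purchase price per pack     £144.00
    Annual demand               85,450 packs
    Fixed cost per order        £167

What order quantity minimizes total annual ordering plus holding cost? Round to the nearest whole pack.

H = i·C = 0.36 × £144 = £51.8400 per pack-year
2DS/H = 2·85,450·167/51.84 = 550,545.91
EOQ = √550,545.91 ≈ 741.99

742 packs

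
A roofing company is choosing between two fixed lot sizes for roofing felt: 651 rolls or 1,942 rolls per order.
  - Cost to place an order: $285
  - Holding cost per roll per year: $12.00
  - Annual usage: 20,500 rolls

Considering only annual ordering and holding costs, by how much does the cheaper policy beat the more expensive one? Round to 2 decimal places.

$1,779.84

For each Q, cost = (D/Q)·S + (Q/2)·H.
TC(651) = (20,500/651)×285 + (651/2)×12 = $12,880.65
TC(1,942) = (20,500/1,942)×285 + (1,942/2)×12 = $14,660.50
Lots of 651 are cheaper by $1,779.84.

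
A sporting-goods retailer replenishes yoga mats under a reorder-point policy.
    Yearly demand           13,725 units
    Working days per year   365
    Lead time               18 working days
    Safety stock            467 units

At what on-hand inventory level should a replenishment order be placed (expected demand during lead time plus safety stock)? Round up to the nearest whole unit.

Daily demand d = 13,725 / 365 = 37.603 units/day
Demand during lead time = 37.603 × 18 = 676.85
Reorder point = 676.85 + 467 = 1,143.85 → round up

1,144 units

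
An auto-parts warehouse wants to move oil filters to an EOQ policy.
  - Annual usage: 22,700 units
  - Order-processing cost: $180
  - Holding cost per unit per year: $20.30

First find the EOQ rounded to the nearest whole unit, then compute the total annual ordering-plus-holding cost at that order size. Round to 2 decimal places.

$12,879.89

Q* = √(2·D·S / H) = √(2·22,700·180 / 20.3) = √402,561.6 ≈ 634.48 → Q = 634 units
Ordering: D/Q × S = 22,700/634 × $180 = $6,444.79
Holding:  Q/2 × H = 634/2 × $20.3 = $6,435.10
Total = $6,444.79 + $6,435.10 = $12,879.89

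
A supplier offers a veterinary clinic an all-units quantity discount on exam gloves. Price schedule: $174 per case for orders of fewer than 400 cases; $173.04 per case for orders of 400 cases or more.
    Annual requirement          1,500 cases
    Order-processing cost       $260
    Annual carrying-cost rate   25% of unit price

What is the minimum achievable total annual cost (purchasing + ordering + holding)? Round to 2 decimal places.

H₁ = 25%×$174 = $43.5000;  H₂ = 25%×$173.04 = $43.2600
EOQ₁ = √(2×1,500×260/43.5000) = 133.91  (< 400, feasible at tier 1)
EOQ₂ = √(2×1,500×260/43.2600) = 134.28  (< 400 → use Q = 400 at tier-2 price)
TC(tier 1 (EOQ₁), Q≈133.9) = $266,824.95
TC(tier 2, Q≈400.0) = $269,187.00
Minimum at tier 1 (EOQ₁): $266,824.95

$266,824.95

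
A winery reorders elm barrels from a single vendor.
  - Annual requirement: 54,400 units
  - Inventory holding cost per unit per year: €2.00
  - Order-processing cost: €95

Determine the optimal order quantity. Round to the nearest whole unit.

2,273 units

EOQ = √(2DS/H) = √(2 × 54,400 × 95 / 2)
    = √(5,168,000.00) ≈ 2,273.32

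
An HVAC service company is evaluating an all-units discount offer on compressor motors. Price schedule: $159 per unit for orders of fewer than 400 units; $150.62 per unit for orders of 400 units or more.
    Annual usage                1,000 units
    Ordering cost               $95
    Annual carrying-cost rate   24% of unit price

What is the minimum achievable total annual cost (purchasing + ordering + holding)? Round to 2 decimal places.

$158,087.26

H₁ = 24%×$159 = $38.1600;  H₂ = 24%×$150.62 = $36.1488
EOQ₁ = √(2×1,000×95/38.1600) = 70.56  (< 400, feasible at tier 1)
EOQ₂ = √(2×1,000×95/36.1488) = 72.50  (< 400 → use Q = 400 at tier-2 price)
TC(tier 1 (EOQ₁), Q≈70.6) = $161,692.66
TC(tier 2, Q≈400.0) = $158,087.26
Minimum at tier 2: $158,087.26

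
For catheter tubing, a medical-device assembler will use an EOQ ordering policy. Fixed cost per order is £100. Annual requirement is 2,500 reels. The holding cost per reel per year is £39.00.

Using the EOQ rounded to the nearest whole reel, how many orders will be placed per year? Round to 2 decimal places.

Optimal lot size Q* = (2 × 2,500 × £100 / £39)^½ ≈ 113.23 → Q = 113
N = D/Q = 2,500/113 ≈ 22.124 orders/yr

22.12 orders per year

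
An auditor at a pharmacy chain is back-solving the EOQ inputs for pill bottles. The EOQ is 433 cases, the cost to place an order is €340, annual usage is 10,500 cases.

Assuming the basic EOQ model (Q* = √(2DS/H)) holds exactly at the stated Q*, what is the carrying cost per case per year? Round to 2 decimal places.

Since Q* = (2DS/H)^½, squaring gives Q*²·H = 2DS.
H = 2DS / Q² = 2 × 10,500 × 340 / 433² = 38.0822

€38.08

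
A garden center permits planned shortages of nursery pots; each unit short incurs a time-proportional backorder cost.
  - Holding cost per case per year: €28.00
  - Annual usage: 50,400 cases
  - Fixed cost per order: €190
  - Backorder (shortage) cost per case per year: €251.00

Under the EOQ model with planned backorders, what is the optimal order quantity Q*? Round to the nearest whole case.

872 cases

Basic EOQ = √(2·50,400·190/28) = 827.043
Backorder adjustment √((H+b)/b) = √((28+251)/251) = 1.0543
Q* = 827.043 × 1.0543 ≈ 871.95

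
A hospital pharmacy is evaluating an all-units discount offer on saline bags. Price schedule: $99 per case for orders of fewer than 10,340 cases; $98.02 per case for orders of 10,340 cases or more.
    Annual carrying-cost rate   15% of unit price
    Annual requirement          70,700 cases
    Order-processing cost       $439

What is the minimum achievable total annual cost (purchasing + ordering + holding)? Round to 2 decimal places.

$7,009,030.18

H₁ = 15%×$99 = $14.8500;  H₂ = 15%×$98.02 = $14.7030
EOQ₁ = √(2×70,700×439/14.8500) = 2,044.53  (< 10,340, feasible at tier 1)
EOQ₂ = √(2×70,700×439/14.7030) = 2,054.73  (< 10,340 → use Q = 10,340 at tier-2 price)
TC(tier 1 (EOQ₁), Q≈2,044.5) = $7,029,661.29
TC(tier 2, Q≈10,340.0) = $7,009,030.18
Minimum at tier 2: $7,009,030.18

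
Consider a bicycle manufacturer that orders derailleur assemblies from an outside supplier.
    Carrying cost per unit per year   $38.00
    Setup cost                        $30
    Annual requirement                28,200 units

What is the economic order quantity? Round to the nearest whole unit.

211 units

Q* = √(2·D·S / H) = √(2·28,200·30 / 38) = √44,526.3 ≈ 211.01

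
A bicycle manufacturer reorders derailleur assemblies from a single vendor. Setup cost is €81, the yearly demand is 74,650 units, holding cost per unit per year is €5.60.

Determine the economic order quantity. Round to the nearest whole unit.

1,470 units

Optimal lot size Q* = (2 × 74,650 × €81 / €5.6)^½ ≈ 1,469.53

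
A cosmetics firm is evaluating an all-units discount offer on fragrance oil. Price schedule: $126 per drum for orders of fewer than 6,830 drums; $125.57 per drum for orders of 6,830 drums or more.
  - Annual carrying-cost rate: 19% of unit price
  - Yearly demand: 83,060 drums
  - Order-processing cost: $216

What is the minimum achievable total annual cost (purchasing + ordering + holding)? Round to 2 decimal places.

$10,494,868.93

H₁ = 19%×$126 = $23.9400;  H₂ = 19%×$125.57 = $23.8583
EOQ₁ = √(2×83,060×216/23.9400) = 1,224.27  (< 6,830, feasible at tier 1)
EOQ₂ = √(2×83,060×216/23.8583) = 1,226.36  (< 6,830 → use Q = 6,830 at tier-2 price)
TC(tier 1 (EOQ₁), Q≈1,224.3) = $10,494,868.93
TC(tier 2, Q≈6,830.0) = $10,513,947.08
Minimum at tier 1 (EOQ₁): $10,494,868.93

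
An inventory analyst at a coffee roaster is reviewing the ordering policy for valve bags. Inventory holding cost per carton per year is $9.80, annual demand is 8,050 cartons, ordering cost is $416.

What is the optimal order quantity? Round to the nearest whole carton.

2DS/H = 2·8,050·416/9.8 = 683,428.57
EOQ = √683,428.57 ≈ 826.70

827 cartons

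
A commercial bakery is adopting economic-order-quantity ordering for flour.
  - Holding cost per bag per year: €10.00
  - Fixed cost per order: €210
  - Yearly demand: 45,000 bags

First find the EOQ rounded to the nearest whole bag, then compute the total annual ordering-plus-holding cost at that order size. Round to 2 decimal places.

€13,747.73

Q* = √(2·D·S / H) = √(2·45,000·210 / 10) = √1,890,000.0 ≈ 1,374.77 → Q = 1,375 bags
Orders/yr = 45,000/1,375 = 32.727; ordering cost = 32.727 × €210 = €6,872.73
Average inventory = 1,375/2 = 687.5; holding cost = 687.5 × €10 = €6,875.00
Total = €6,872.73 + €6,875.00 = €13,747.73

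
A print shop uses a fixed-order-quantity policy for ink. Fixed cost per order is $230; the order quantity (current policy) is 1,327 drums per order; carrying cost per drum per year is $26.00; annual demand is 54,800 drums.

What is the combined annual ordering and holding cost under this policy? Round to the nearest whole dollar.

$26,749

Annual ordering cost = (D/Q)·S = (54,800/1,327) × 230 = $9,498.12
Annual holding cost  = (Q/2)·H = (1,327/2) × 26 = $17,251.00
Total = $9,498.12 + $17,251.00 = $26,749.12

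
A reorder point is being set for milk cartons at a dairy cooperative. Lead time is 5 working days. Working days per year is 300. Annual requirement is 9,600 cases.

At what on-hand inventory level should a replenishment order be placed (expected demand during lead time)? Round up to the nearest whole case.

160 cases

Daily demand d = 9,600 / 300 = 32.000 cases/day
Demand during lead time = 32.000 × 5 = 160.00
Reorder point = 160.00 → round up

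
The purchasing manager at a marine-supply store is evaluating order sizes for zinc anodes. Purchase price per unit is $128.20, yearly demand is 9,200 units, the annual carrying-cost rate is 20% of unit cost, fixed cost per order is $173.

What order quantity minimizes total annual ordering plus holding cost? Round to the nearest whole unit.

Carrying cost H = $128.2 × 20% = $25.6400/unit/yr
2DS/H = 2·9,200·173/25.64 = 124,149.77
EOQ = √124,149.77 ≈ 352.35

352 units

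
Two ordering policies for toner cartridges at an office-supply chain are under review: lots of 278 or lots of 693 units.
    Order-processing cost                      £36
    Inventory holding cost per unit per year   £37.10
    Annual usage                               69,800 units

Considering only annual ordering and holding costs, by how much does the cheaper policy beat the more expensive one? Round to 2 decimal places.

£2,285.38

TC(Q) = (D/Q)S + (Q/2)H
TC(278) = (69,800/278)×36 + (278/2)×37.1 = £14,195.75
TC(693) = (69,800/693)×36 + (693/2)×37.1 = £16,481.12
Cheaper: Q = 278.  Difference = £2,285.38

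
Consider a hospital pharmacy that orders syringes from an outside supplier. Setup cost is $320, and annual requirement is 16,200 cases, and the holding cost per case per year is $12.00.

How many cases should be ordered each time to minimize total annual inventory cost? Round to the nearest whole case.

Q* = √(2·D·S / H) = √(2·16,200·320 / 12) = √864,000.0 ≈ 929.52

930 cases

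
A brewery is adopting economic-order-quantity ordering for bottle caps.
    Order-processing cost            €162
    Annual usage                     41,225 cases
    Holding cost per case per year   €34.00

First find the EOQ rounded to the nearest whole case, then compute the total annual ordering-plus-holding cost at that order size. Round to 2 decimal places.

EOQ = √(2DS/H) = √(2 × 41,225 × 162 / 34)
    = √(392,850.00) ≈ 626.78 → Q = 627 cases
Annual ordering cost = (D/Q)·S = (41,225/627) × 162 = €10,651.44
Annual holding cost  = (Q/2)·H = (627/2) × 34 = €10,659.00
Total = €10,651.44 + €10,659.00 = €21,310.44

€21,310.44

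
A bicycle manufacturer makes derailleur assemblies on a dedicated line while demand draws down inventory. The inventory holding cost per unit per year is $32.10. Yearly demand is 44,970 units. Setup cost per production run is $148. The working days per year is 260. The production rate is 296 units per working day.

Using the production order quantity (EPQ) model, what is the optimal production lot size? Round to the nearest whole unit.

d = 44,970/260 = 172.9615 units/day;  effective holding cost H(1 − d/p) = 32.1·(1 − 172.9615/296) = 13.34302
Q* = √(2DS / H_eff) = √(2·44,970·148 / 13.34302) ≈ 998.80

999 units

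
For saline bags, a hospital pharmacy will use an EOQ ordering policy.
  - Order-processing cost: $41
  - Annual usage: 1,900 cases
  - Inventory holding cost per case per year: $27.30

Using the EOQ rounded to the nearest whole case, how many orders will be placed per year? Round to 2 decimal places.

2DS/H = 2·1,900·41/27.3 = 5,706.96
EOQ = √5,706.96 ≈ 75.54 → Q = 76
Orders per year = D/Q = 1,900 / 76 = 25.000

25.00 orders per year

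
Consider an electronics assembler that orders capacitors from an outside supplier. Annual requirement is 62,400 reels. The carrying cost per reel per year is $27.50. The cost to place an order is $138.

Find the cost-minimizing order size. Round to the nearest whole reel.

791 reels

Q* = √(2·D·S / H) = √(2·62,400·138 / 27.5) = √626,269.1 ≈ 791.37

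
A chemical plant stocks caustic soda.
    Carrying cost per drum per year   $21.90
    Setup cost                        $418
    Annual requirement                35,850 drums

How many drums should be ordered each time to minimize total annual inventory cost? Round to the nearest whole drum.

1,170 drums

2DS/H = 2·35,850·418/21.9 = 1,368,520.55
EOQ = √1,368,520.55 ≈ 1,169.84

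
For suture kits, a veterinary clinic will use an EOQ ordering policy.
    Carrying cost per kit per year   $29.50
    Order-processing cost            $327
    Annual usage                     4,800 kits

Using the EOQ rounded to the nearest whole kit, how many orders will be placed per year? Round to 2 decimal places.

Q* = √(2·D·S / H) = √(2·4,800·327 / 29.5) = √106,413.6 ≈ 326.21 → Q = 326
N = D/Q = 4,800/326 ≈ 14.724 orders/yr

14.72 orders per year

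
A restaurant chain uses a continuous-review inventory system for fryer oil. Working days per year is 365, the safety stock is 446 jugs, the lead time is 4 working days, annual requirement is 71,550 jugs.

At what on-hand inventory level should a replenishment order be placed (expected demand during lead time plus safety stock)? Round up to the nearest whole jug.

Daily demand d = 71,550 / 365 = 196.027 jugs/day
Demand during lead time = 196.027 × 4 = 784.11
Reorder point = 784.11 + 446 = 1,230.11 → round up

1,231 jugs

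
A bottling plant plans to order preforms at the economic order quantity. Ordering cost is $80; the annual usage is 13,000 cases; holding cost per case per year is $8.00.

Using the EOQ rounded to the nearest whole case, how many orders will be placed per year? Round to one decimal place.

25.5 orders per year

Optimal lot size Q* = (2 × 13,000 × $80 / $8)^½ ≈ 509.90 → Q = 510
N = D/Q = 13,000/510 ≈ 25.490 orders/yr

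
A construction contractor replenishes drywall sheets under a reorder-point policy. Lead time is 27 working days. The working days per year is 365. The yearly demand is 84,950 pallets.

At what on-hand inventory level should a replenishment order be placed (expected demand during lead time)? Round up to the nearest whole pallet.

6,284 pallets

Daily demand d = 84,950 / 365 = 232.740 pallets/day
Demand during lead time = 232.740 × 27 = 6,283.97
Reorder point = 6,283.97 → round up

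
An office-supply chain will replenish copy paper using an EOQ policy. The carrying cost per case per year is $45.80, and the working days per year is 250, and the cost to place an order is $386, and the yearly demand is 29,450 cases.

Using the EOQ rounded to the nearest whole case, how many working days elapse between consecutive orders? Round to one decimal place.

2DS/H = 2·29,450·386/45.8 = 496,406.11
EOQ = √496,406.11 ≈ 704.56 → Q = 705 cases
Days between orders = 250 / (D/Q) = 250 / 41.773 ≈ 5.985

6.0 days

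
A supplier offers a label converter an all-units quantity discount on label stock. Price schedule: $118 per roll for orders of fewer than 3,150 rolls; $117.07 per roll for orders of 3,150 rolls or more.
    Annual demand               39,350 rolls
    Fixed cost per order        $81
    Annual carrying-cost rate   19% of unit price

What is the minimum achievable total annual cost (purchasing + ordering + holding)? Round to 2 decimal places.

$4,642,749.55

H₁ = 19%×$118 = $22.4200;  H₂ = 19%×$117.07 = $22.2433
EOQ₁ = √(2×39,350×81/22.4200) = 533.23  (< 3,150, feasible at tier 1)
EOQ₂ = √(2×39,350×81/22.2433) = 535.34  (< 3,150 → use Q = 3,150 at tier-2 price)
TC(tier 1 (EOQ₁), Q≈533.2) = $4,655,254.95
TC(tier 2, Q≈3,150.0) = $4,642,749.55
Minimum at tier 2: $4,642,749.55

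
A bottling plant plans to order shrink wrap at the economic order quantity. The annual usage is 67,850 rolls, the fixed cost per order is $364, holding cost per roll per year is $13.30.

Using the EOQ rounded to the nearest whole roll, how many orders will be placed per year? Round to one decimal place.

35.2 orders per year

Q* = √(2·D·S / H) = √(2·67,850·364 / 13.3) = √3,713,894.7 ≈ 1,927.15 → Q = 1,927
Orders per year = D/Q = 67,850 / 1,927 = 35.210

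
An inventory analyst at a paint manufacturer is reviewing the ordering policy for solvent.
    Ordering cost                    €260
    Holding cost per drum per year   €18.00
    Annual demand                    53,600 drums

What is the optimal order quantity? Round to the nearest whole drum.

Optimal lot size Q* = (2 × 53,600 × €260 / €18)^½ ≈ 1,244.37

1,244 drums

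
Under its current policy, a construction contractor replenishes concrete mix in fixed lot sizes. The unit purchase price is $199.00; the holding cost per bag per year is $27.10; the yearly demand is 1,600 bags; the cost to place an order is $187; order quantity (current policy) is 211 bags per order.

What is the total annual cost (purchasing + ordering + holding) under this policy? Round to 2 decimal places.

$322,677.06

Ordering: D/Q × S = 1,600/211 × $187 = $1,418.01
Holding:  Q/2 × H = 211/2 × $27.1 = $2,859.05
Purchase cost = D·C = 1,600 × 199 = $318,400.00
Total = $1,418.01 + $2,859.05 + $318,400.00 = $322,677.06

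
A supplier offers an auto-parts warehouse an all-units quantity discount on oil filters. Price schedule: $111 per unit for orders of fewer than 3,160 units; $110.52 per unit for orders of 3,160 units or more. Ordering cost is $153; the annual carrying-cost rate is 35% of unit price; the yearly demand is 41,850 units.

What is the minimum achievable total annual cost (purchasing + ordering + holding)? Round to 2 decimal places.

H₁ = 35%×$111 = $38.8500;  H₂ = 35%×$110.52 = $38.6820
EOQ₁ = √(2×41,850×153/38.8500) = 574.13  (< 3,160, feasible at tier 1)
EOQ₂ = √(2×41,850×153/38.6820) = 575.38  (< 3,160 → use Q = 3,160 at tier-2 price)
TC(tier 1 (EOQ₁), Q≈574.1) = $4,667,655.09
TC(tier 2, Q≈3,160.0) = $4,688,405.84
Minimum at tier 1 (EOQ₁): $4,667,655.09

$4,667,655.09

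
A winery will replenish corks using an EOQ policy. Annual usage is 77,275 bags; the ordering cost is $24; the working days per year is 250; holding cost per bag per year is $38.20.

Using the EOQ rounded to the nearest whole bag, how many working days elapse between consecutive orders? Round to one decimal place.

1.0 days

Optimal lot size Q* = (2 × 77,275 × $24 / $38.2)^½ ≈ 311.61 → Q = 312 bags
Days between orders = 250 / (D/Q) = 250 / 247.676 ≈ 1.009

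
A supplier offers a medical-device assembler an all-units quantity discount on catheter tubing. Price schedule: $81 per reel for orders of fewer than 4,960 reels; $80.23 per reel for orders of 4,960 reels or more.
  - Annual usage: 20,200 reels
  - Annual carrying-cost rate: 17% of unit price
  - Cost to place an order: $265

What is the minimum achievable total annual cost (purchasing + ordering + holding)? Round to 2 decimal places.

$1,648,341.73

H₁ = 17%×$81 = $13.7700;  H₂ = 17%×$80.23 = $13.6391
EOQ₁ = √(2×20,200×265/13.7700) = 881.75  (< 4,960, feasible at tier 1)
EOQ₂ = √(2×20,200×265/13.6391) = 885.97  (< 4,960 → use Q = 4,960 at tier-2 price)
TC(tier 1 (EOQ₁), Q≈881.8) = $1,648,341.73
TC(tier 2, Q≈4,960.0) = $1,655,550.20
Minimum at tier 1 (EOQ₁): $1,648,341.73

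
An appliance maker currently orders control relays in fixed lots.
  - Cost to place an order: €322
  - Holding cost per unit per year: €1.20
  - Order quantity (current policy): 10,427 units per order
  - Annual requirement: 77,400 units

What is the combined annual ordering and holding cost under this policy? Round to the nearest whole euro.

Orders/yr = 77,400/10,427 = 7.423; ordering cost = 7.423 × €322 = €2,390.22
Average inventory = 10,427/2 = 5213.5; holding cost = 5213.5 × €1.2 = €6,256.20
Total = €2,390.22 + €6,256.20 = €8,646.42

€8,646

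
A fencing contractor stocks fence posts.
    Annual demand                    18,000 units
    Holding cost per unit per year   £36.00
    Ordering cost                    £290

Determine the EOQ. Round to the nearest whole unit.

Q* = √(2·D·S / H) = √(2·18,000·290 / 36) = √290,000.0 ≈ 538.52

539 units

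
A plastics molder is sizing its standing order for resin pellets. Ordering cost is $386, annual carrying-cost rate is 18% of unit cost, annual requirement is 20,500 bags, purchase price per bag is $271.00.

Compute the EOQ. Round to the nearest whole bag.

570 bags

Carrying cost H = $271 × 18% = $48.7800/bag/yr
Optimal lot size Q* = (2 × 20,500 × $386 / $48.78)^½ ≈ 569.59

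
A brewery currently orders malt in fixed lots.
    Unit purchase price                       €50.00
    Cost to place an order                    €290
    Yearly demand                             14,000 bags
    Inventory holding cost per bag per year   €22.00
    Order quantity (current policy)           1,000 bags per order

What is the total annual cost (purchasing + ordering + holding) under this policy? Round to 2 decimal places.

€715,060.00

Ordering: D/Q × S = 14,000/1,000 × €290 = €4,060.00
Holding:  Q/2 × H = 1,000/2 × €22 = €11,000.00
Purchase cost = D·C = 14,000 × 50 = €700,000.00
Total = €4,060.00 + €11,000.00 + €700,000.00 = €715,060.00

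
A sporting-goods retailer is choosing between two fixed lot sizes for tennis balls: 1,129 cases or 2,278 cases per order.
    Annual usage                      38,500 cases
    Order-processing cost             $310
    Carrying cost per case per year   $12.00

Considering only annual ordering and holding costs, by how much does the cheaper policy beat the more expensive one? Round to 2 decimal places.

For each Q, cost = (D/Q)·S + (Q/2)·H.
TC(1,129) = (38,500/1,129)×310 + (1,129/2)×12 = $17,345.30
TC(2,278) = (38,500/2,278)×310 + (2,278/2)×12 = $18,907.24
Cheaper: Q = 1,129.  Difference = $1,561.94

$1,561.94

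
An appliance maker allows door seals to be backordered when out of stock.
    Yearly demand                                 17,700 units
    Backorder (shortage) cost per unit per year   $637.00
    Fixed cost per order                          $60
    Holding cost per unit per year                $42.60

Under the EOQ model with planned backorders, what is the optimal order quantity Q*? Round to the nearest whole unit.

Basic EOQ = √(2·17,700·60/42.6) = 223.292
Backorder adjustment √((H+b)/b) = √((42.6+637)/637) = 1.0329
Q* = 223.292 × 1.0329 ≈ 230.64

231 units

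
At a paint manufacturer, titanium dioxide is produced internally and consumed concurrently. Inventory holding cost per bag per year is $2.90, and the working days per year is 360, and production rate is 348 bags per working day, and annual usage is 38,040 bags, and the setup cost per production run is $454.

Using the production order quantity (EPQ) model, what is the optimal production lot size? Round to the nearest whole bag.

d = 38,040/360 = 105.6667 bags/day;  effective holding cost H(1 − d/p) = 2.9·(1 − 105.6667/348) = 2.01944
Q* = √(2DS / H_eff) = √(2·38,040·454 / 2.01944) ≈ 4,135.68

4,136 bags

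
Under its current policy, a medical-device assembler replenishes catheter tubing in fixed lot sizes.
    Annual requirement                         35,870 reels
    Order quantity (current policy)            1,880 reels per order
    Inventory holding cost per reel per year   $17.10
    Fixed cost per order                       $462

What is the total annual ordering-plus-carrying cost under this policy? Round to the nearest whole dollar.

Annual ordering cost = (D/Q)·S = (35,870/1,880) × 462 = $8,814.86
Annual holding cost  = (Q/2)·H = (1,880/2) × 17.1 = $16,074.00
Total = $8,814.86 + $16,074.00 = $24,888.86

$24,889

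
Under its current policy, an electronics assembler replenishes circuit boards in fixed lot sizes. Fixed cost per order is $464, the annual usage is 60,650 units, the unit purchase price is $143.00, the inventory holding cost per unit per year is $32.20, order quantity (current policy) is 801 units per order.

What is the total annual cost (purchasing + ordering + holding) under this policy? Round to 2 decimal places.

Orders/yr = 60,650/801 = 75.718; ordering cost = 75.718 × $464 = $35,133.08
Average inventory = 801/2 = 400.5; holding cost = 400.5 × $32.2 = $12,896.10
Purchase cost = D·C = 60,650 × 143 = $8,672,950.00
Total = $35,133.08 + $12,896.10 + $8,672,950.00 = $8,720,979.18

$8,720,979.18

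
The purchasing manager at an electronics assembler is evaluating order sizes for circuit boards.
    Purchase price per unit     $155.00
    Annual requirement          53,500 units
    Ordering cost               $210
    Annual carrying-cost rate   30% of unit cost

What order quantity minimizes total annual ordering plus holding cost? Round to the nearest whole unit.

695 units

Carrying cost H = $155 × 30% = $46.5000/unit/yr
Optimal lot size Q* = (2 × 53,500 × $210 / $46.5)^½ ≈ 695.14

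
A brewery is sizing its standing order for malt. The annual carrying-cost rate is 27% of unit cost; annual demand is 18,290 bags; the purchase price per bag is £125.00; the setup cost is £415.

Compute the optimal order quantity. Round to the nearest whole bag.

Carrying cost H = £125 × 27% = £33.7500/bag/yr
Optimal lot size Q* = (2 × 18,290 × £415 / £33.75)^½ ≈ 670.67

671 bags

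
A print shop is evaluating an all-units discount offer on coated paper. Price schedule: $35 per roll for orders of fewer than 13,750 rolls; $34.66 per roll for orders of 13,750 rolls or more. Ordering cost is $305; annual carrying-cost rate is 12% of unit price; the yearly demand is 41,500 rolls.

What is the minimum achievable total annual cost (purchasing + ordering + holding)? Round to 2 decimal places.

$1,462,811.30

H₁ = 12%×$35 = $4.2000;  H₂ = 12%×$34.66 = $4.1592
EOQ₁ = √(2×41,500×305/4.2000) = 2,455.07  (< 13,750, feasible at tier 1)
EOQ₂ = √(2×41,500×305/4.1592) = 2,467.08  (< 13,750 → use Q = 13,750 at tier-2 price)
TC(tier 1 (EOQ₁), Q≈2,455.1) = $1,462,811.30
TC(tier 2, Q≈13,750.0) = $1,467,905.05
Minimum at tier 1 (EOQ₁): $1,462,811.30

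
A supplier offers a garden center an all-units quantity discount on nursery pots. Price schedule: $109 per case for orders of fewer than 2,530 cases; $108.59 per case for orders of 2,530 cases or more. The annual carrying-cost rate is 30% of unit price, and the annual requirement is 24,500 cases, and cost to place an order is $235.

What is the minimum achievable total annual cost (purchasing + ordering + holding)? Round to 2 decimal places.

H₁ = 30%×$109 = $32.7000;  H₂ = 30%×$108.59 = $32.5770
EOQ₁ = √(2×24,500×235/32.7000) = 593.41  (< 2,530, feasible at tier 1)
EOQ₂ = √(2×24,500×235/32.5770) = 594.53  (< 2,530 → use Q = 2,530 at tier-2 price)
TC(tier 1 (EOQ₁), Q≈593.4) = $2,689,904.65
TC(tier 2, Q≈2,530.0) = $2,703,940.60
Minimum at tier 1 (EOQ₁): $2,689,904.65

$2,689,904.65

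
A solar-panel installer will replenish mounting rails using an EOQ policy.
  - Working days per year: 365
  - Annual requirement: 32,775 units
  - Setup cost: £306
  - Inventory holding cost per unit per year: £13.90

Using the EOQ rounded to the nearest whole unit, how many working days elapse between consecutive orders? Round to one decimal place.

13.4 days

Q* = √(2·D·S / H) = √(2·32,775·306 / 13.9) = √1,443,043.2 ≈ 1,201.27 → Q = 1,201 units
Days between orders = 365 / (D/Q) = 365 / 27.290 ≈ 13.375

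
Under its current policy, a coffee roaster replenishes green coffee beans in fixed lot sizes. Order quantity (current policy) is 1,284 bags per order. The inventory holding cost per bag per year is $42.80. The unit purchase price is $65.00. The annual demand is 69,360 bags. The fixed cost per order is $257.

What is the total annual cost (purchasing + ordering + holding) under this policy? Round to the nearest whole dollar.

$4,549,760

Annual ordering cost = (D/Q)·S = (69,360/1,284) × 257 = $13,882.80
Annual holding cost  = (Q/2)·H = (1,284/2) × 42.8 = $27,477.60
Purchase cost = D·C = 69,360 × 65 = $4,508,400.00
Total = $13,882.80 + $27,477.60 + $4,508,400.00 = $4,549,760.40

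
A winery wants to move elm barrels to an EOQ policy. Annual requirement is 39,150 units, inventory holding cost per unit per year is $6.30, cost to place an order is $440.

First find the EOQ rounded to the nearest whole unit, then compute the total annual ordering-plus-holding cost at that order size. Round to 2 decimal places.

Optimal lot size Q* = (2 × 39,150 × $440 / $6.3)^½ ≈ 2,338.50 → Q = 2,338 units
Orders/yr = 39,150/2,338 = 16.745; ordering cost = 16.745 × $440 = $7,367.84
Average inventory = 2,338/2 = 1169; holding cost = 1169 × $6.3 = $7,364.70
Total = $7,367.84 + $7,364.70 = $14,732.54

$14,732.54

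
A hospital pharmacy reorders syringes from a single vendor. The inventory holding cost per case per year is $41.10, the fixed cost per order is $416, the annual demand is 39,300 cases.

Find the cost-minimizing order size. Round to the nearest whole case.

892 cases

Q* = √(2·D·S / H) = √(2·39,300·416 / 41.1) = √795,562.0 ≈ 891.94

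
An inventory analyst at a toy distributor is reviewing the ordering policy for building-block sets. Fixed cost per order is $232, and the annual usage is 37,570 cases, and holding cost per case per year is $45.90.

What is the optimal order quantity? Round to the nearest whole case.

616 cases

EOQ = √(2DS/H) = √(2 × 37,570 × 232 / 45.9)
    = √(379,792.59) ≈ 616.27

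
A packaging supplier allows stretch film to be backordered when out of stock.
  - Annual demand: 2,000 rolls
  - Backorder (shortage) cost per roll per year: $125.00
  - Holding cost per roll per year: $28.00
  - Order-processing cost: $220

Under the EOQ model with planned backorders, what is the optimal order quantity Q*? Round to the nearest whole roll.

196 rolls

Q* = √(2DS/H) · √((H + b)/b)
   = √(2 × 2,000 × 220 / 28) · √((28 + 125) / 125)
   = 177.281 × 1.1063 ≈ 196.13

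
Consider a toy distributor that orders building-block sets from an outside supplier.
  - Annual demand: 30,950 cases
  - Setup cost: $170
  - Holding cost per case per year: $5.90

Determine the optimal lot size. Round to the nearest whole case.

2DS/H = 2·30,950·170/5.9 = 1,783,559.32
EOQ = √1,783,559.32 ≈ 1,335.50

1,335 cases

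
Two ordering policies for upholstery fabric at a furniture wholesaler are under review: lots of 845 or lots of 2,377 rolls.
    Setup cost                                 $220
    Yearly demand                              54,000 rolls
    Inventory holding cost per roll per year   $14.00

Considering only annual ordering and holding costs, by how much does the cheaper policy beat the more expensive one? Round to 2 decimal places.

Annual cost at Q: ordering D·S/Q plus holding Q·H/2.
TC(845) = (54,000/845)×220 + (845/2)×14 = $19,974.17
TC(2,377) = (54,000/2,377)×220 + (2,377/2)×14 = $21,636.90
Cheaper: Q = 845.  Difference = $1,662.72

$1,662.72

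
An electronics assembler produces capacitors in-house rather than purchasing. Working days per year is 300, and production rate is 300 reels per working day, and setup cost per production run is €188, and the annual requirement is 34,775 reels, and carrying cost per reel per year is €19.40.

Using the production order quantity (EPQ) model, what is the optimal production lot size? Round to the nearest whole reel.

1,048 reels

d = 34,775/300 = 115.9167 reels/day;  effective holding cost H(1 − d/p) = 19.4·(1 − 115.9167/300) = 11.90406
Q* = √(2DS / H_eff) = √(2·34,775·188 / 11.90406) ≈ 1,048.05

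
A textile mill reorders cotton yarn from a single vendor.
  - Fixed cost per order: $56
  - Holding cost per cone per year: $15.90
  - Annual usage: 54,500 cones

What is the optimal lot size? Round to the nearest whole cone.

620 cones

EOQ = √(2DS/H) = √(2 × 54,500 × 56 / 15.9)
    = √(383,899.37) ≈ 619.60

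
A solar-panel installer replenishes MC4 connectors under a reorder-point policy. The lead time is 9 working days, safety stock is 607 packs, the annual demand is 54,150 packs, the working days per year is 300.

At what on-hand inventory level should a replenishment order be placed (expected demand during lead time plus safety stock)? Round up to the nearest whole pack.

Daily demand d = 54,150 / 300 = 180.500 packs/day
Demand during lead time = 180.500 × 9 = 1,624.50
Reorder point = 1,624.50 + 607 = 2,231.50 → round up

2,232 packs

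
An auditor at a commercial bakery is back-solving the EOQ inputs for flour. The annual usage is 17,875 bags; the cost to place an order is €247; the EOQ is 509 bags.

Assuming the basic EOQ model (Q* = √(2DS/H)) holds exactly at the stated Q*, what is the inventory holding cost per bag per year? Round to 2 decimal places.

€34.08

EOQ relation: Q² = 2DS/H, so rearrange for the unknown.
H = 2DS / Q² = 2 × 17,875 × 247 / 509² = 34.0830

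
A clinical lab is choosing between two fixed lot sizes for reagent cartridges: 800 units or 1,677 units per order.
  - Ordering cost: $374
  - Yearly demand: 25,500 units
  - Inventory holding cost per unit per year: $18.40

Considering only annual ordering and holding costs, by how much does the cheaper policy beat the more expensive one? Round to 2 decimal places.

$1,834.09

For each Q, cost = (D/Q)·S + (Q/2)·H.
TC(800) = (25,500/800)×374 + (800/2)×18.4 = $19,281.25
TC(1,677) = (25,500/1,677)×374 + (1,677/2)×18.4 = $21,115.34
Cheaper: Q = 800.  Difference = $1,834.09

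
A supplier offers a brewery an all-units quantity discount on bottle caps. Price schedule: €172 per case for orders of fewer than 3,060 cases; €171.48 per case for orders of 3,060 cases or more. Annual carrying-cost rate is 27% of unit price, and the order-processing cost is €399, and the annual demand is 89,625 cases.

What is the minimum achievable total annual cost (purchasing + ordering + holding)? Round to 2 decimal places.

H₁ = 27%×€172 = €46.4400;  H₂ = 27%×€171.48 = €46.2996
EOQ₁ = √(2×89,625×399/46.4400) = 1,240.99  (< 3,060, feasible at tier 1)
EOQ₂ = √(2×89,625×399/46.2996) = 1,242.87  (< 3,060 → use Q = 3,060 at tier-2 price)
TC(tier 1 (EOQ₁), Q≈1,241.0) = €15,473,131.79
TC(tier 2, Q≈3,060.0) = €15,451,419.79
Minimum at tier 2: €15,451,419.79

€15,451,419.79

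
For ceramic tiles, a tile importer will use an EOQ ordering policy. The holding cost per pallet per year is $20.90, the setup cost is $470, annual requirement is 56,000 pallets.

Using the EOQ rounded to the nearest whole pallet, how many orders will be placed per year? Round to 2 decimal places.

35.29 orders per year

Optimal lot size Q* = (2 × 56,000 × $470 / $20.9)^½ ≈ 1,587.03 → Q = 1,587
N = D/Q = 56,000/1,587 ≈ 35.287 orders/yr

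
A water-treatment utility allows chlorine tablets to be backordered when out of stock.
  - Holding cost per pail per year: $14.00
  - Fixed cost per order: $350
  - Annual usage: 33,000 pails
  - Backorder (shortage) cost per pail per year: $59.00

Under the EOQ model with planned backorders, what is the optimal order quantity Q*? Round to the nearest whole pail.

1,429 pails

Q* = √(2DS/H) · √((H + b)/b)
   = √(2 × 33,000 × 350 / 14) · √((14 + 59) / 59)
   = 1,284.523 × 1.1123 ≈ 1,428.82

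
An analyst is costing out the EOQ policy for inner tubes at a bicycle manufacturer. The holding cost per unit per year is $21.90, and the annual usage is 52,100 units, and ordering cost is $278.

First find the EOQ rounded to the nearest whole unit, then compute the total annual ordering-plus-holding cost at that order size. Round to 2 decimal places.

Q* = √(2·D·S / H) = √(2·52,100·278 / 21.9) = √1,322,721.5 ≈ 1,150.10 → Q = 1,150 units
Annual ordering cost = (D/Q)·S = (52,100/1,150) × 278 = $12,594.61
Annual holding cost  = (Q/2)·H = (1,150/2) × 21.9 = $12,592.50
Total = $12,594.61 + $12,592.50 = $25,187.11

$25,187.11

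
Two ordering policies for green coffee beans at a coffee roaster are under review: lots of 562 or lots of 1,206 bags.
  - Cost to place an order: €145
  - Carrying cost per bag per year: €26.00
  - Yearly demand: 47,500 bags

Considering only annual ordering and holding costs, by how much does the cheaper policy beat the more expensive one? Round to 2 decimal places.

€1,827.69

For each Q, cost = (D/Q)·S + (Q/2)·H.
TC(562) = (47,500/562)×145 + (562/2)×26 = €19,561.34
TC(1,206) = (47,500/1,206)×145 + (1,206/2)×26 = €21,389.03
Lots of 562 are cheaper by €1,827.69.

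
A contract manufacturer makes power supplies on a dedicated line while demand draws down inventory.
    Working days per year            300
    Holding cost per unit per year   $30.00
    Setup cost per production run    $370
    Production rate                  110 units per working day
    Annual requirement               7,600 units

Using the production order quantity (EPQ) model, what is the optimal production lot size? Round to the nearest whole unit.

d = 7,600/300 = 25.3333 units/day;  effective holding cost H(1 − d/p) = 30·(1 − 25.3333/110) = 23.09091
Q* = √(2DS / H_eff) = √(2·7,600·370 / 23.09091) ≈ 493.52

494 units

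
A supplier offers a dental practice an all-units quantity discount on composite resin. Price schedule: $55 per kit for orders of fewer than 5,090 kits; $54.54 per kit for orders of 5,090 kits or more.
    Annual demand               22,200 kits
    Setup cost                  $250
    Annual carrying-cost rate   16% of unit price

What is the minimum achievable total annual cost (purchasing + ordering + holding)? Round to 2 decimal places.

H₁ = 16%×$55 = $8.8000;  H₂ = 16%×$54.54 = $8.7264
EOQ₁ = √(2×22,200×250/8.8000) = 1,123.10  (< 5,090, feasible at tier 1)
EOQ₂ = √(2×22,200×250/8.7264) = 1,127.83  (< 5,090 → use Q = 5,090 at tier-2 price)
TC(tier 1 (EOQ₁), Q≈1,123.1) = $1,230,883.32
TC(tier 2, Q≈5,090.0) = $1,234,087.06
Minimum at tier 1 (EOQ₁): $1,230,883.32

$1,230,883.32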